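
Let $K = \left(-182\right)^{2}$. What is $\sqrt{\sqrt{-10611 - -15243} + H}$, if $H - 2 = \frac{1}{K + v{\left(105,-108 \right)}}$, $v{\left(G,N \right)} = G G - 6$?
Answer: $\frac{\sqrt{3897253041 + 3897208898 \sqrt{1158}}}{44143} \approx 8.3701$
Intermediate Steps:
$v{\left(G,N \right)} = -6 + G^{2}$ ($v{\left(G,N \right)} = G^{2} - 6 = -6 + G^{2}$)
$K = 33124$
$H = \frac{88287}{44143}$ ($H = 2 + \frac{1}{33124 - \left(6 - 105^{2}\right)} = 2 + \frac{1}{33124 + \left(-6 + 11025\right)} = 2 + \frac{1}{33124 + 11019} = 2 + \frac{1}{44143} = \frac{88287}{44143} \approx 2.0$)
$\sqrt{\sqrt{-10611 - -15243} + H} = \sqrt{\sqrt{-10611 - -15243} + \frac{88287}{44143}} = \sqrt{\sqrt{-10611 + 15243} + \frac{88287}{44143}} = \sqrt{\sqrt{4632} + \frac{88287}{44143}} = \sqrt{2 \sqrt{1158} + \frac{88287}{44143}} = \sqrt{\frac{88287}{44143} + 2 \sqrt{1158}}$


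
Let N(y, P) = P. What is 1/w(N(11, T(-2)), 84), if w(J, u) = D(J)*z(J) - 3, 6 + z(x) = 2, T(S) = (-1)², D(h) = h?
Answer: -⅐ ≈ -0.14286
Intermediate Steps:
T(S) = 1
z(x) = -4 (z(x) = -6 + 2 = -4)
w(J, u) = -3 - 4*J (w(J, u) = J*(-4) - 3 = -4*J - 3 = -3 - 4*J)
1/w(N(11, T(-2)), 84) = 1/(-3 - 4*1) = 1/(-3 - 4) = 1/(-7) = -⅐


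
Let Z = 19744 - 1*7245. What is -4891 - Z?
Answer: -17390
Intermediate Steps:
Z = 12499 (Z = 19744 - 7245 = 12499)
-4891 - Z = -4891 - 1*12499 = -4891 - 12499 = -17390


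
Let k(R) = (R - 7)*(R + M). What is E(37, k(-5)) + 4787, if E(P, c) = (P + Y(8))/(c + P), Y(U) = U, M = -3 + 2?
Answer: 521828/109 ≈ 4787.4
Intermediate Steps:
M = -1
k(R) = (-1 + R)*(-7 + R) (k(R) = (R - 7)*(R - 1) = (-7 + R)*(-1 + R) = (-1 + R)*(-7 + R))
E(P, c) = (8 + P)/(P + c) (E(P, c) = (P + 8)/(c + P) = (8 + P)/(P + c))
E(37, k(-5)) + 4787 = (8 + 37)/(37 + (7 + (-5)**2 - 8*(-5))) + 4787 = 45/(37 + (7 + 25 + 40)) + 4787 = 45/(37 + 72) + 4787 = 45/109 + 4787 = 521828/109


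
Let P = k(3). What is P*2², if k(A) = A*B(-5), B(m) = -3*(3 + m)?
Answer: 72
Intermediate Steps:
B(m) = -9 - 3*m
k(A) = 6*A (k(A) = A*(-9 - 3*(-5)) = A*(-9 + 15) = A*6 = 6*A)
P = 18 (P = 6*3 = 18)
P*2² = 18*2² = 18*4 = 72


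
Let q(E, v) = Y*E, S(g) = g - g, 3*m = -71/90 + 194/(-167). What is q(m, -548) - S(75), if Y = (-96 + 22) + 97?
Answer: -674291/45090 ≈ -14.954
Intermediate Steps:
m = -29317/45090 (m = (-71/90 + 194/(-167))/3 = (-71*1/90 + 194*(-1/167))/3 = (-71/90 - 194/167)/3 = (⅓)*(-29317/15030) = -29317/45090 ≈ -0.65019)
S(g) = 0
Y = 23 (Y = -74 + 97 = 23)
q(E, v) = 23*E
q(m, -548) - S(75) = 23*(-29317/45090) - 1*0 = -674291/45090 + 0 = -674291/45090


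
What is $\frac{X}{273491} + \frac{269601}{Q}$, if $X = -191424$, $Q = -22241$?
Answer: $- \frac{77990908275}{6082713331} \approx -12.822$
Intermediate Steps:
$\frac{X}{273491} + \frac{269601}{Q} = - \frac{191424}{273491} + \frac{269601}{-22241} = \left(-191424\right) \frac{1}{273491} + 269601 \left(- \frac{1}{22241}\right) = - \frac{191424}{273491} - \frac{269601}{22241} = - \frac{77990908275}{6082713331}$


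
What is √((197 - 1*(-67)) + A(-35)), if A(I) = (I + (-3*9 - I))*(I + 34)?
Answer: √291 ≈ 17.059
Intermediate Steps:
A(I) = -918 - 27*I (A(I) = (I + (-27 - I))*(34 + I) = -27*(34 + I) = -918 - 27*I)
√((197 - 1*(-67)) + A(-35)) = √((197 - 1*(-67)) + (-918 - 27*(-35))) = √((197 + 67) + (-918 + 945)) = √(264 + 27) = √291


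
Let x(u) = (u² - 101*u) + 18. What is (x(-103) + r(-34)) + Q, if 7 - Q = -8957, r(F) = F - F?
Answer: 29994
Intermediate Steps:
r(F) = 0
Q = 8964 (Q = 7 - 1*(-8957) = 7 + 8957 = 8964)
x(u) = 18 + u² - 101*u
(x(-103) + r(-34)) + Q = ((18 + (-103)² - 101*(-103)) + 0) + 8964 = ((18 + 10609 + 10403) + 0) + 8964 = (21030 + 0) + 8964 = 21030 + 8964 = 29994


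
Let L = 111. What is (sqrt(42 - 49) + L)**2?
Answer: (111 + I*sqrt(7))**2 ≈ 12314.0 + 587.36*I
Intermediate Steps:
(sqrt(42 - 49) + L)**2 = (sqrt(42 - 49) + 111)**2 = (sqrt(-7) + 111)**2 = (I*sqrt(7) + 111)**2 = (111 + I*sqrt(7))**2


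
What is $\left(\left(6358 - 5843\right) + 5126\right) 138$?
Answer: $778458$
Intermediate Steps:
$\left(\left(6358 - 5843\right) + 5126\right) 138 = \left(515 + 5126\right) 138 = 5641 \cdot 138 = 778458$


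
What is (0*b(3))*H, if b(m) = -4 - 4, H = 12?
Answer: 0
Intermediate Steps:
b(m) = -8
(0*b(3))*H = (0*(-8))*12 = 0*12 = 0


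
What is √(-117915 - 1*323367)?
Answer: I*√441282 ≈ 664.29*I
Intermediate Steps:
√(-117915 - 1*323367) = √(-117915 - 323367) = √(-441282) = I*√441282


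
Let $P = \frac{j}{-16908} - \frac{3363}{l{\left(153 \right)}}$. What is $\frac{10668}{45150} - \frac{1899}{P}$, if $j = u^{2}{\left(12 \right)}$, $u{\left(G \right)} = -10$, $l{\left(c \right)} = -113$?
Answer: $- \frac{971478698371}{15278519200} \approx -63.585$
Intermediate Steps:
$j = 100$ ($j = \left(-10\right)^{2} = 100$)
$P = \frac{14212576}{477651}$ ($P = \frac{100}{-16908} - \frac{3363}{-113} = 100 \left(- \frac{1}{16908}\right) - - \frac{3363}{113} = - \frac{25}{4227} + \frac{3363}{113} = \frac{14212576}{477651} \approx 29.755$)
$\frac{10668}{45150} - \frac{1899}{P} = \frac{10668}{45150} - \frac{1899}{\frac{14212576}{477651}} = 10668 \cdot \frac{1}{45150} - \frac{907059249}{14212576} = \frac{254}{1075} - \frac{907059249}{14212576} = - \frac{971478698371}{15278519200}$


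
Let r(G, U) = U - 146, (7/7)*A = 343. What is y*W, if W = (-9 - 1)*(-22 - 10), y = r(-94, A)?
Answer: 63040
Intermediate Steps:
A = 343
r(G, U) = -146 + U
y = 197 (y = -146 + 343 = 197)
W = 320 (W = -10*(-32) = 320)
y*W = 197*320 = 63040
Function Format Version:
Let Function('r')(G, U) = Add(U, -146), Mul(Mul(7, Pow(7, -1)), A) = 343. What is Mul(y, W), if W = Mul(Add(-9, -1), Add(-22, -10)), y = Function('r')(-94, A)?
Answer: 63040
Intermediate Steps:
A = 343
Function('r')(G, U) = Add(-146, U)
y = 197 (y = Add(-146, 343) = 197)
W = 320 (W = Mul(-10, -32) = 320)
Mul(y, W) = Mul(197, 320) = 63040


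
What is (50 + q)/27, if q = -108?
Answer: -58/27 ≈ -2.1481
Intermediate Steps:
(50 + q)/27 = (50 - 108)/27 = (1/27)*(-58) = -58/27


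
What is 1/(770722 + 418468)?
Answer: 1/1189190 ≈ 8.4091e-7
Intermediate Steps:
1/(770722 + 418468) = 1/1189190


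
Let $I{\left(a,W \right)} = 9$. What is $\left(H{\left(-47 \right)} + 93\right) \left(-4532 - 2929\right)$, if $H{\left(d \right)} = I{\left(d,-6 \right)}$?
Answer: $-761022$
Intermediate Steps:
$H{\left(d \right)} = 9$
$\left(H{\left(-47 \right)} + 93\right) \left(-4532 - 2929\right) = \left(9 + 93\right) \left(-4532 - 2929\right) = 102 \left(-7461\right) = -761022$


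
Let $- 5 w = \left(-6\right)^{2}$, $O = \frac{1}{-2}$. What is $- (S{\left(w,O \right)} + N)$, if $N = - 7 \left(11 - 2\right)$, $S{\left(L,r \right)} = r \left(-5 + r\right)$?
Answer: $\frac{241}{4} \approx 60.25$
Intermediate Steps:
$O = - \frac{1}{2} \approx -0.5$
$w = - \frac{36}{5}$ ($w = - \frac{\left(-6\right)^{2}}{5} = \left(- \frac{1}{5}\right) 36 = - \frac{36}{5} \approx -7.2$)
$N = -63$ ($N = \left(-7\right) 9 = -63$)
$- (S{\left(w,O \right)} + N) = - (- \frac{-5 - \frac{1}{2}}{2} - 63) = - (\left(- \frac{1}{2}\right) \left(- \frac{11}{2}\right) - 63) = - (\frac{11}{4} - 63) = \left(-1\right) \left(- \frac{241}{4}\right) = \frac{241}{4}$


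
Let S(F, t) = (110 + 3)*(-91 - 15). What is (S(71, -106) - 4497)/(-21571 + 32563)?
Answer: -16475/10992 ≈ -1.4988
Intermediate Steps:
S(F, t) = -11978 (S(F, t) = 113*(-106) = -11978)
(S(71, -106) - 4497)/(-21571 + 32563) = (-11978 - 4497)/(-21571 + 32563) = -16475/10992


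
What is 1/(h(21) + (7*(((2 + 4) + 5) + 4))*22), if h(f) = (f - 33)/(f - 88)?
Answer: 67/154782 ≈ 0.00043287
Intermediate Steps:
h(f) = (-33 + f)/(-88 + f)
1/(h(21) + (7*(((2 + 4) + 5) + 4))*22) = 1/((-33 + 21)/(-88 + 21) + (7*(((2 + 4) + 5) + 4))*22) = 1/(-12/(-67) + (7*((6 + 5) + 4))*22) = 1/(-1/67*(-12) + (7*(11 + 4))*22) = 1/(12/67 + (7*15)*22) = 1/(12/67 + 105*22) = 1/(12/67 + 2310) = 1/(154782/67) = 67/154782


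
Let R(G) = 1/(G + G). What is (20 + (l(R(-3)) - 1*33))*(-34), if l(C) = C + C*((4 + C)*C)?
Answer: 47957/108 ≈ 444.05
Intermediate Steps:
R(G) = 1/(2*G)
l(C) = C + C²*(4 + C) (l(C) = C + C*(C*(4 + C)) = C + C²*(4 + C))
(20 + (l(R(-3)) - 1*33))*(-34) = (20 + (((½)/(-3))*(1 + ((½)/(-3))² + 4*((½)/(-3))) - 1*33))*(-34) = (20 + (((½)*(-⅓))*(1 + ((½)*(-⅓))² + 4*((½)*(-⅓))) - 33))*(-34) = (20 + (-(1 + (-⅙)² + 4*(-⅙))/6 - 33))*(-34) = (20 + (-(1 + 1/36 - ⅔)/6 - 33))*(-34) = (20 + (-⅙*13/36 - 33))*(-34) = (20 + (-13/216 - 33))*(-34) = (20 - 7141/216)*(-34) = -2821/216*(-34) = 47957/108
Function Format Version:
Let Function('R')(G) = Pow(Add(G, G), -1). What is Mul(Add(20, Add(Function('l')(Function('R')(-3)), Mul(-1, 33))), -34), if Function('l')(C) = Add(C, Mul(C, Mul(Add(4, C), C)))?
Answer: Rational(47957, 108) ≈ 444.05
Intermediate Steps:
Function('R')(G) = Mul(Rational(1, 2), Pow(G, -1)) (Function('R')(G) = Pow(Mul(2, G), -1) = Mul(Rational(1, 2), Pow(G, -1)))
Function('l')(C) = Add(C, Mul(Pow(C, 2), Add(4, C))) (Function('l')(C) = Add(C, Mul(C, Mul(C, Add(4, C)))) = Add(C, Mul(Pow(C, 2), Add(4, C))))
Mul(Add(20, Add(Function('l')(Function('R')(-3)), Mul(-1, 33))), -34) = Mul(Add(20, Add(Mul(Mul(Rational(1, 2), Pow(-3, -1)), Add(1, Pow(Mul(Rational(1, 2), Pow(-3, -1)), 2), Mul(4, Mul(Rational(1, 2), Pow(-3, -1))))), Mul(-1, 33))), -34) = Mul(Add(20, Add(Mul(Mul(Rational(1, 2), Rational(-1, 3)), Add(1, Pow(Mul(Rational(1, 2), Rational(-1, 3)), 2), Mul(4, Mul(Rational(1, 2), Rational(-1, 3))))), -33)), -34) = Mul(Add(20, Add(Mul(Rational(-1, 6), Add(1, Pow(Rational(-1, 6), 2), Mul(4, Rational(-1, 6)))), -33)), -34) = Mul(Add(20, Add(Mul(Rational(-1, 6), Add(1, Rational(1, 36), Rational(-2, 3))), -33)), -34) = Mul(Add(20, Add(Mul(Rational(-1, 6), Rational(13, 36)), -33)), -34) = Mul(Add(20, Add(Rational(-13, 216), -33)), -34) = Mul(Add(20, Rational(-7141, 216)), -34) = Mul(Rational(-2821, 216), -34) = Rational(47957, 108)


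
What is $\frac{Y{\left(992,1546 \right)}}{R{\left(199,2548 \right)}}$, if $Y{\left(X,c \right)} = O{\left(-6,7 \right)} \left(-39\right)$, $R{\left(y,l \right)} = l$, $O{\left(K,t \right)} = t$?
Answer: $- \frac{3}{28} \approx -0.10714$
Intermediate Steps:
$Y{\left(X,c \right)} = -273$ ($Y{\left(X,c \right)} = 7 \left(-39\right) = -273$)
$\frac{Y{\left(992,1546 \right)}}{R{\left(199,2548 \right)}} = - \frac{273}{2548} = \left(-273\right) \frac{1}{2548} = - \frac{3}{28}$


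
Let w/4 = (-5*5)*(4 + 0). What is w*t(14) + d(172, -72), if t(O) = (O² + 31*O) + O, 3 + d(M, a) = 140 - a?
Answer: -257391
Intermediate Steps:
d(M, a) = 137 - a (d(M, a) = -3 + (140 - a) = 137 - a)
t(O) = O² + 32*O
w = -400 (w = 4*((-5*5)*(4 + 0)) = 4*(-25*4) = 4*(-100) = -400)
w*t(14) + d(172, -72) = -5600*(32 + 14) + (137 - 1*(-72)) = -5600*46 + (137 + 72) = -400*644 + 209 = -257600 + 209 = -257391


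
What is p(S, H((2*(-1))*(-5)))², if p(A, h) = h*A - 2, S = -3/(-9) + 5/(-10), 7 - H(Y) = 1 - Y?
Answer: 196/9 ≈ 21.778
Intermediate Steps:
H(Y) = 6 + Y (H(Y) = 7 - (1 - Y) = 7 + (-1 + Y) = 6 + Y)
S = -⅙ (S = -3*(-⅑) + 5*(-⅒) = ⅓ - ½ = -⅙ ≈ -0.16667)
p(A, h) = -2 + A*h (p(A, h) = A*h - 2 = -2 + A*h)
p(S, H((2*(-1))*(-5)))² = (-2 - (6 + (2*(-1))*(-5))/6)² = (-2 - (6 - 2*(-5))/6)² = (-2 - (6 + 10)/6)² = (-2 - ⅙*16)² = (-2 - 8/3)² = (-14/3)² = 196/9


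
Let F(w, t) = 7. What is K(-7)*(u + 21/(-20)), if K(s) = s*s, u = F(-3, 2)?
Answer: 5831/20 ≈ 291.55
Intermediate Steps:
u = 7
K(s) = s**2
K(-7)*(u + 21/(-20)) = (-7)**2*(7 + 21/(-20)) = 49*(7 + 21*(-1/20)) = 49*(7 - 21/20) = 49*(119/20) = 5831/20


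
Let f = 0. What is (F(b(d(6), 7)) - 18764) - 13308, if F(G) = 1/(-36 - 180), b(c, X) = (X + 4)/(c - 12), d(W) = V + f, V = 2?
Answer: -6927553/216 ≈ -32072.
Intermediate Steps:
d(W) = 2 (d(W) = 2 + 0 = 2)
b(c, X) = (4 + X)/(-12 + c)
F(G) = -1/216 (F(G) = 1/(-216) = -1/216)
(F(b(d(6), 7)) - 18764) - 13308 = (-1/216 - 18764) - 13308 = -4053025/216 - 13308 = -6927553/216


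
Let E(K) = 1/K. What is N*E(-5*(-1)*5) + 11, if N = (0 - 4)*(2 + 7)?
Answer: 239/25 ≈ 9.5600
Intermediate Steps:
N = -36 (N = -4*9 = -36)
N*E(-5*(-1)*5) + 11 = -36/(-5*(-1)*5) + 11 = -36/(5*5) + 11 = -36/25 + 11 = 239/25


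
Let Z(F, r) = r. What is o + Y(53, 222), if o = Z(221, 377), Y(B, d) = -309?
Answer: 68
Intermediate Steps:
o = 377
o + Y(53, 222) = 377 - 309 = 68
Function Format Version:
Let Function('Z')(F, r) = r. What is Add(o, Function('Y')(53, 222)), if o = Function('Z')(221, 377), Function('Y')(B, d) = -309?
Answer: 68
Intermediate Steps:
o = 377
Add(o, Function('Y')(53, 222)) = Add(377, -309) = 68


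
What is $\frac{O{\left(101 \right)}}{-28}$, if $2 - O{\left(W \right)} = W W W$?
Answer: $\frac{1030299}{28} \approx 36796.0$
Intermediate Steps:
$O{\left(W \right)} = 2 - W^{3}$ ($O{\left(W \right)} = 2 - W W W = 2 - W^{2} W = 2 - W^{3}$)
$\frac{O{\left(101 \right)}}{-28} = \frac{2 - 101^{3}}{-28} = \left(2 - 1030301\right) \left(- \frac{1}{28}\right) = \left(-1030299\right) \left(- \frac{1}{28}\right) = \frac{1030299}{28}$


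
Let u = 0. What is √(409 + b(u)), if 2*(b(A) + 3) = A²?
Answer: √406 ≈ 20.149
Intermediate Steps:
b(A) = -3 + A²/2
√(409 + b(u)) = √(409 + (-3 + (½)*0²)) = √(409 + (-3 + (½)*0)) = √(409 + (-3 + 0)) = √(409 - 3) = √406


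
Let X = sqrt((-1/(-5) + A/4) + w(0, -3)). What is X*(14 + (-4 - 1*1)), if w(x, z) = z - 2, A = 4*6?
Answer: 9*sqrt(30)/5 ≈ 9.8590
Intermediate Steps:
A = 24
w(x, z) = -2 + z
X = sqrt(30)/5 (X = sqrt((-1/(-5) + 24/4) + (-2 - 3)) = sqrt((-1*(-1/5) + 24*(1/4)) - 5) = sqrt((1/5 + 6) - 5) = sqrt(31/5 - 5) = sqrt(6/5) = sqrt(30)/5 ≈ 1.0954)
X*(14 + (-4 - 1*1)) = (sqrt(30)/5)*(14 + (-4 - 1*1)) = (sqrt(30)/5)*(14 + (-4 - 1)) = (sqrt(30)/5)*(14 - 5) = (sqrt(30)/5)*9 = 9*sqrt(30)/5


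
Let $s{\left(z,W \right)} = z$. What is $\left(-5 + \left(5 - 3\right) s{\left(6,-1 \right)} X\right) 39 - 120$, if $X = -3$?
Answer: $-1719$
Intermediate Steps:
$\left(-5 + \left(5 - 3\right) s{\left(6,-1 \right)} X\right) 39 - 120 = \left(-5 + \left(5 - 3\right) 6 \left(-3\right)\right) 39 - 120 = \left(-5 + 2 \cdot 6 \left(-3\right)\right) 39 - 120 = \left(-5 + 12 \left(-3\right)\right) 39 - 120 = \left(-5 - 36\right) 39 - 120 = \left(-41\right) 39 - 120 = -1599 - 120 = -1719$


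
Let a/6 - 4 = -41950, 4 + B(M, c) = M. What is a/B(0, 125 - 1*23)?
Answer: 62919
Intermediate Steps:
B(M, c) = -4 + M
a = -251676 (a = 24 + 6*(-41950) = 24 - 251700 = -251676)
a/B(0, 125 - 1*23) = -251676/(-4 + 0) = -251676/(-4) = -251676*(-¼) = 62919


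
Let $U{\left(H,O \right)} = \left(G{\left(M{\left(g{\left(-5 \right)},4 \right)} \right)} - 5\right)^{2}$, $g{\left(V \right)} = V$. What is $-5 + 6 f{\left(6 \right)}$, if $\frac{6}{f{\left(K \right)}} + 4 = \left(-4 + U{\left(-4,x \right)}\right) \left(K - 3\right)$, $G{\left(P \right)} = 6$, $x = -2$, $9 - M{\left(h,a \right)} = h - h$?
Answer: $- \frac{101}{13} \approx -7.7692$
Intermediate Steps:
$M{\left(h,a \right)} = 9$ ($M{\left(h,a \right)} = 9 - \left(h - h\right) = 9 - 0 = 9 + 0 = 9$)
$U{\left(H,O \right)} = 1$ ($U{\left(H,O \right)} = \left(6 - 5\right)^{2} = 1^{2} = 1$)
$f{\left(K \right)} = \frac{6}{5 - 3 K}$ ($f{\left(K \right)} = \frac{6}{-4 + \left(-4 + 1\right) \left(K - 3\right)} = \frac{6}{-4 - 3 \left(-3 + K\right)} = \frac{6}{-4 - \left(-9 + 3 K\right)} = \frac{6}{5 - 3 K}$)
$-5 + 6 f{\left(6 \right)} = -5 + 6 \left(- \frac{6}{-5 + 3 \cdot 6}\right) = -5 + 6 \left(- \frac{6}{-5 + 18}\right) = -5 + 6 \left(- \frac{6}{13}\right) = -5 - \frac{36}{13} = - \frac{101}{13}$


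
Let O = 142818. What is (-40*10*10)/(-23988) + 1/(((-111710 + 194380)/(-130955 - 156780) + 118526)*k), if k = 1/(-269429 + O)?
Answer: -5267691694907/5843476104348 ≈ -0.90147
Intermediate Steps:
k = -1/126611 (k = 1/(-269429 + 142818) = 1/(-126611) = -1/126611 ≈ -7.8982e-6)
(-40*10*10)/(-23988) + 1/(((-111710 + 194380)/(-130955 - 156780) + 118526)*k) = (-40*10*10)/(-23988) + 1/(((-111710 + 194380)/(-130955 - 156780) + 118526)*(-1/126611)) = -400*10*(-1/23988) - 126611/(82670/(-287735) + 118526) = -4000*(-1/23988) - 126611/(82670*(-1/287735) + 118526) = 1000/5997 - 126611/(-2362/8221 + 118526) = 1000/5997 - 126611/(974399884/8221) = 1000/5997 + (8221/974399884)*(-126611) = 1000/5997 - 1040869031/974399884 = -5267691694907/5843476104348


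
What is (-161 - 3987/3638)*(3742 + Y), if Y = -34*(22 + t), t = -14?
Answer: -1023138175/1819 ≈ -5.6247e+5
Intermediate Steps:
Y = -272 (Y = -34*(22 - 14) = -34*8 = -272)
(-161 - 3987/3638)*(3742 + Y) = (-161 - 3987/3638)*(3742 - 272) = (-161 - 3987*1/3638)*3470 = (-161 - 3987/3638)*3470 = -589705/3638*3470 = -1023138175/1819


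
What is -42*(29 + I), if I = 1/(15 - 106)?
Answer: -15828/13 ≈ -1217.5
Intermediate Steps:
I = -1/91 (I = 1/(-91) = -1/91 ≈ -0.010989)
-42*(29 + I) = -42*(29 - 1/91) = -42*2638/91 = -15828/13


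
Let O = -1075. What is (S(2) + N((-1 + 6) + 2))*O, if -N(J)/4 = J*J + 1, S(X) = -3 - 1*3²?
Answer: 227900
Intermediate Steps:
S(X) = -12 (S(X) = -3 - 1*9 = -3 - 9 = -12)
N(J) = -4 - 4*J² (N(J) = -4*(J*J + 1) = -4*(J² + 1) = -4*(1 + J²) = -4 - 4*J²)
(S(2) + N((-1 + 6) + 2))*O = (-12 + (-4 - 4*((-1 + 6) + 2)²))*(-1075) = (-12 + (-4 - 4*(5 + 2)²))*(-1075) = (-12 + (-4 - 4*7²))*(-1075) = (-12 + (-4 - 4*49))*(-1075) = (-12 + (-4 - 196))*(-1075) = (-12 - 200)*(-1075) = -212*(-1075) = 227900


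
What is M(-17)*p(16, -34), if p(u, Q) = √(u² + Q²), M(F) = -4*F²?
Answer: -2312*√353 ≈ -43439.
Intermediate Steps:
p(u, Q) = √(Q² + u²)
M(-17)*p(16, -34) = (-4*(-17)²)*√((-34)² + 16²) = (-4*289)*√(1156 + 256) = -2312*√353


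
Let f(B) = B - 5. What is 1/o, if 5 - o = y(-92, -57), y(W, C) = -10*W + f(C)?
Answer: -1/853 ≈ -0.0011723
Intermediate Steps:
f(B) = -5 + B
y(W, C) = -5 + C - 10*W (y(W, C) = -10*W + (-5 + C) = -5 + C - 10*W)
o = -853 (o = 5 - (-5 - 57 - 10*(-92)) = 5 - (-5 - 57 + 920) = 5 - 1*858 = 5 - 858 = -853)
1/o = 1/(-853) = -1/853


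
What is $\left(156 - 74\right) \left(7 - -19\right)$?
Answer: $2132$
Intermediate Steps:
$\left(156 - 74\right) \left(7 - -19\right) = 82 \left(7 + 19\right) = 82 \cdot 26 = 2132$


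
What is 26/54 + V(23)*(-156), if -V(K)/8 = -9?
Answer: -303251/27 ≈ -11232.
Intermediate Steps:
V(K) = 72 (V(K) = -8*(-9) = 72)
26/54 + V(23)*(-156) = 26/54 + 72*(-156) = 26*(1/54) - 11232 = 13/27 - 11232 = -303251/27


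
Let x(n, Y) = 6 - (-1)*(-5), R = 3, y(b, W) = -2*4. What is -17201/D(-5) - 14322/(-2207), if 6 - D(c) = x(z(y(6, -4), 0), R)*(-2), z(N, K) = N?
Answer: -37848031/17656 ≈ -2143.6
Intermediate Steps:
y(b, W) = -8
x(n, Y) = 1 (x(n, Y) = 6 - 1*5 = 6 - 5 = 1)
D(c) = 8 (D(c) = 6 - (-2) = 6 - 1*(-2) = 6 + 2 = 8)
-17201/D(-5) - 14322/(-2207) = -17201/8 - 14322/(-2207) = -17201*⅛ - 14322*(-1/2207) = -17201/8 + 14322/2207 = -37848031/17656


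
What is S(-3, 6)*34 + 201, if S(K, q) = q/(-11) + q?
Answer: 4251/11 ≈ 386.45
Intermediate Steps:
S(K, q) = 10*q/11 (S(K, q) = -q/11 + q = 10*q/11)
S(-3, 6)*34 + 201 = ((10/11)*6)*34 + 201 = (60/11)*34 + 201 = 2040/11 + 201 = 4251/11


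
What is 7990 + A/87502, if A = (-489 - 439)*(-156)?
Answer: 349642874/43751 ≈ 7991.7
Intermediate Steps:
A = 144768 (A = -928*(-156) = 144768)
7990 + A/87502 = 7990 + 144768/87502 = 7990 + 144768*(1/87502) = 7990 + 72384/43751 = 349642874/43751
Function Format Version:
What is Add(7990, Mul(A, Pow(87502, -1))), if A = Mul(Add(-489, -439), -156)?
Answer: Rational(349642874, 43751) ≈ 7991.7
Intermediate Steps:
A = 144768 (A = Mul(-928, -156) = 144768)
Add(7990, Mul(A, Pow(87502, -1))) = Add(7990, Mul(144768, Pow(87502, -1))) = Add(7990, Mul(144768, Rational(1, 87502))) = Add(7990, Rational(72384, 43751)) = Rational(349642874, 43751)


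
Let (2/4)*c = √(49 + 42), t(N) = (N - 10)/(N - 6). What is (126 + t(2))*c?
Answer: 256*√91 ≈ 2442.1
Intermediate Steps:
t(N) = (-10 + N)/(-6 + N)
c = 2*√91 (c = 2*√(49 + 42) = 2*√91 ≈ 19.079)
(126 + t(2))*c = (126 + (-10 + 2)/(-6 + 2))*(2*√91) = (126 - 8/(-4))*(2*√91) = (126 - ¼*(-8))*(2*√91) = (126 + 2)*(2*√91) = 128*(2*√91) = 256*√91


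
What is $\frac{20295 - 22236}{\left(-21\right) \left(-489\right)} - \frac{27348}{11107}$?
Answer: $- \frac{100798433}{38019261} \approx -2.6512$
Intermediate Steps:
$\frac{20295 - 22236}{\left(-21\right) \left(-489\right)} - \frac{27348}{11107} = \frac{20295 - 22236}{10269} - \frac{27348}{11107} = \left(-1941\right) \frac{1}{10269} - \frac{27348}{11107} = - \frac{647}{3423} - \frac{27348}{11107} = - \frac{100798433}{38019261}$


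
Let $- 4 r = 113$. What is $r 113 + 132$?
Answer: $- \frac{12241}{4} \approx -3060.3$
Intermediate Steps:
$r = - \frac{113}{4}$ ($r = \left(- \frac{1}{4}\right) 113 = - \frac{113}{4} \approx -28.25$)
$r 113 + 132 = \left(- \frac{113}{4}\right) 113 + 132 = - \frac{12769}{4} + 132 = - \frac{12241}{4}$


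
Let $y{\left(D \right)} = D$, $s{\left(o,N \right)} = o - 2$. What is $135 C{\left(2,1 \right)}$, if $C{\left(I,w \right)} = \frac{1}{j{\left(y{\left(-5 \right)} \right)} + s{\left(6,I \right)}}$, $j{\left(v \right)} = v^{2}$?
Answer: $\frac{135}{29} \approx 4.6552$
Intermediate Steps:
$s{\left(o,N \right)} = -2 + o$
$C{\left(I,w \right)} = \frac{1}{29}$ ($C{\left(I,w \right)} = \frac{1}{\left(-5\right)^{2} + \left(-2 + 6\right)} = \frac{1}{25 + 4} = \frac{1}{29}$)
$135 C{\left(2,1 \right)} = 135 \cdot \frac{1}{29} = \frac{135}{29}$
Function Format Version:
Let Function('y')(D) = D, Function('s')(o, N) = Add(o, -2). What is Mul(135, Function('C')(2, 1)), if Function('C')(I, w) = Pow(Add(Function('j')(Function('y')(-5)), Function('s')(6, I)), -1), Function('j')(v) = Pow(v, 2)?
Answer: Rational(135, 29) ≈ 4.6552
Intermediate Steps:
Function('s')(o, N) = Add(-2, o)
Function('C')(I, w) = Rational(1, 29) (Function('C')(I, w) = Pow(Add(Pow(-5, 2), Add(-2, 6)), -1) = Pow(Add(25, 4), -1) = Pow(29, -1) = Rational(1, 29))
Mul(135, Function('C')(2, 1)) = Mul(135, Rational(1, 29)) = Rational(135, 29)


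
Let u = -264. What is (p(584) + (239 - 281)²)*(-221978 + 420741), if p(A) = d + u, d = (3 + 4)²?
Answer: 307883887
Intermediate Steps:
d = 49 (d = 7² = 49)
p(A) = -215 (p(A) = 49 - 264 = -215)
(p(584) + (239 - 281)²)*(-221978 + 420741) = (-215 + (239 - 281)²)*(-221978 + 420741) = (-215 + (-42)²)*198763 = (-215 + 1764)*198763 = 1549*198763 = 307883887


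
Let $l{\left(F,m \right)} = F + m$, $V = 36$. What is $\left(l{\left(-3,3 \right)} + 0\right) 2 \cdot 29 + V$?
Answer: $36$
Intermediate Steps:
$\left(l{\left(-3,3 \right)} + 0\right) 2 \cdot 29 + V = \left(\left(-3 + 3\right) + 0\right) 2 \cdot 29 + 36 = \left(0 + 0\right) 2 \cdot 29 + 36 = 0 \cdot 2 \cdot 29 + 36 = 0 \cdot 29 + 36 = 0 + 36 = 36$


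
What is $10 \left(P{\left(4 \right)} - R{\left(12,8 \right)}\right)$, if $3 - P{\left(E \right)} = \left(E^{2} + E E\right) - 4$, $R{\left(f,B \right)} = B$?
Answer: $-330$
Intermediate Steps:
$P{\left(E \right)} = 7 - 2 E^{2}$ ($P{\left(E \right)} = 3 - \left(\left(E^{2} + E E\right) - 4\right) = 3 - \left(\left(E^{2} + E^{2}\right) - 4\right) = 3 - \left(2 E^{2} - 4\right) = 3 - \left(-4 + 2 E^{2}\right) = 7 - 2 E^{2}$)
$10 \left(P{\left(4 \right)} - R{\left(12,8 \right)}\right) = 10 \left(\left(7 - 2 \cdot 4^{2}\right) - 8\right) = 10 \left(\left(7 - 32\right) - 8\right) = 10 \left(-25 - 8\right) = 10 \left(-33\right) = -330$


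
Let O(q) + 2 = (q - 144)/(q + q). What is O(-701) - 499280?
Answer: -699992519/1402 ≈ -4.9928e+5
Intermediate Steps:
O(q) = -2 + (-144 + q)/(2*q) (O(q) = -2 + (q - 144)/(q + q) = -2 + (-144 + q)/((2*q)) = -2 + (-144 + q)*(1/(2*q)) = -2 + (-144 + q)/(2*q))
O(-701) - 499280 = (-3/2 - 72/(-701)) - 499280 = (-3/2 - 72*(-1/701)) - 499280 = (-3/2 + 72/701) - 499280 = -1959/1402 - 499280 = -699992519/1402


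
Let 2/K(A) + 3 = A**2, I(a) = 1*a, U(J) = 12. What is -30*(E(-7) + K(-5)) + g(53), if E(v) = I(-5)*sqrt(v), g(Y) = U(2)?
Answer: 102/11 + 150*I*sqrt(7) ≈ 9.2727 + 396.86*I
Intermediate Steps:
g(Y) = 12
I(a) = a
K(A) = 2/(-3 + A**2)
E(v) = -5*sqrt(v)
-30*(E(-7) + K(-5)) + g(53) = -30*(-5*I*sqrt(7) + 2/(-3 + (-5)**2)) + 12 = -30*(-5*I*sqrt(7) + 2/(-3 + 25)) + 12 = -30*(-5*I*sqrt(7) + 2/22) + 12 = -30*(-5*I*sqrt(7) + 2*(1/22)) + 12 = -30*(-5*I*sqrt(7) + 1/11) + 12 = -30*(1/11 - 5*I*sqrt(7)) + 12 = (-30/11 + 150*I*sqrt(7)) + 12 = 102/11 + 150*I*sqrt(7)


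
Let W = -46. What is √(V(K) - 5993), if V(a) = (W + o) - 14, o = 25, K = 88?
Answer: 2*I*√1507 ≈ 77.64*I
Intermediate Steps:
V(a) = -35 (V(a) = (-46 + 25) - 14 = -21 - 14 = -35)
√(V(K) - 5993) = √(-35 - 5993) = √(-6028) = 2*I*√1507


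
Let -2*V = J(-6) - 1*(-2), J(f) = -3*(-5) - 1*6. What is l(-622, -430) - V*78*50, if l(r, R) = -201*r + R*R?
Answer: 331372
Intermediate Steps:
l(r, R) = R² - 201*r (l(r, R) = -201*r + R² = R² - 201*r)
J(f) = 9 (J(f) = 15 - 6 = 9)
V = -11/2 (V = -(9 - 1*(-2))/2 = -(9 + 2)/2 = -½*11 = -11/2 ≈ -5.5000)
l(-622, -430) - V*78*50 = ((-430)² - 201*(-622)) - (-11/2*78)*50 = (184900 + 125022) - (-429)*50 = 309922 - 1*(-21450) = 309922 + 21450 = 331372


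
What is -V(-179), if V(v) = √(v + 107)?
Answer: -6*I*√2 ≈ -8.4853*I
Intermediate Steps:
V(v) = √(107 + v)
-V(-179) = -√(107 - 179) = -√(-72) = -6*I*√2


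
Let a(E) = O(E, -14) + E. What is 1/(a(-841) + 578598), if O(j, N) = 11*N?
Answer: 1/577603 ≈ 1.7313e-6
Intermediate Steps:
a(E) = -154 + E (a(E) = 11*(-14) + E = -154 + E)
1/(a(-841) + 578598) = 1/((-154 - 841) + 578598) = 1/(-995 + 578598) = 1/577603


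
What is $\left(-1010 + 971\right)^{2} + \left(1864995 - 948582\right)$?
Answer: $917934$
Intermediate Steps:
$\left(-1010 + 971\right)^{2} + \left(1864995 - 948582\right) = \left(-39\right)^{2} + \left(1864995 - 948582\right) = 1521 + 916413 = 917934$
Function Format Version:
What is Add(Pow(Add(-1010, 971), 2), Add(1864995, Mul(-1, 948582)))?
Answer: 917934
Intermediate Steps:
Add(Pow(Add(-1010, 971), 2), Add(1864995, Mul(-1, 948582))) = Add(Pow(-39, 2), Add(1864995, -948582)) = Add(1521, 916413) = 917934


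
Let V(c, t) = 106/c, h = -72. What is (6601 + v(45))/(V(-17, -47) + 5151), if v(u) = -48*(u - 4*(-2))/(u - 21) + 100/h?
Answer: 1987045/1574298 ≈ 1.2622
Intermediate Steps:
v(u) = -25/18 - 48*(8 + u)/(-21 + u) (v(u) = -48*(u - 4*(-2))/(u - 21) + 100/(-72) = -48*(u + 8)/(-21 + u) + 100*(-1/72) = -48*(8 + u)/(-21 + u) - 25/18 = -25/18 - 48*(8 + u)/(-21 + u))
(6601 + v(45))/(V(-17, -47) + 5151) = (6601 + (-6387 - 889*45)/(18*(-21 + 45)))/(106/(-17) + 5151) = (6601 + (1/18)*(-6387 - 40005)/24)/(106*(-1/17) + 5151) = (6601 + (1/18)*(1/24)*(-46392))/(-106/17 + 5151) = (6601 - 1933/18)/(87461/17) = (116885/18)*(17/87461) = 1987045/1574298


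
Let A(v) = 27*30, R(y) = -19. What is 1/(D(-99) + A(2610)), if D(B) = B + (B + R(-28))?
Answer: 1/593 ≈ 0.0016863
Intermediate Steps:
A(v) = 810
D(B) = -19 + 2*B (D(B) = B + (B - 19) = B + (-19 + B) = -19 + 2*B)
1/(D(-99) + A(2610)) = 1/((-19 + 2*(-99)) + 810) = 1/((-19 - 198) + 810) = 1/(-217 + 810) = 1/593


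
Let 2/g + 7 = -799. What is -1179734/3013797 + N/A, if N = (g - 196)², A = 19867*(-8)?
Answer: -49255914753408253/77794047422260728 ≈ -0.63316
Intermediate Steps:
g = -1/403 (g = 2/(-7 - 799) = 2/(-806) = 2*(-1/806) = -1/403 ≈ -0.0024814)
A = -158936
N = 6239262121/162409 (N = (-1/403 - 196)² = (-78989/403)² = 6239262121/162409 ≈ 38417.)
-1179734/3013797 + N/A = -1179734/3013797 + (6239262121/162409)/(-158936) = -1179734*1/3013797 + (6239262121/162409)*(-1/158936) = -1179734/3013797 - 6239262121/25812636824 = -49255914753408253/77794047422260728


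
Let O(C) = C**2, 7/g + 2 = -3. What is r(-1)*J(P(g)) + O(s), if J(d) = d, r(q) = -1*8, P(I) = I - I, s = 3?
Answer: 9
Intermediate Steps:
g = -7/5 (g = 7/(-2 - 3) = 7/(-5) = 7*(-1/5) = -7/5 ≈ -1.4000)
P(I) = 0
r(q) = -8
r(-1)*J(P(g)) + O(s) = -8*0 + 3**2 = 0 + 9 = 9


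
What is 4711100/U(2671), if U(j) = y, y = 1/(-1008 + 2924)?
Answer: 9026467600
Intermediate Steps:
y = 1/1916 ≈ 0.00052192
U(j) = 1/1916
4711100/U(2671) = 4711100/(1/1916) = 4711100*1916 = 9026467600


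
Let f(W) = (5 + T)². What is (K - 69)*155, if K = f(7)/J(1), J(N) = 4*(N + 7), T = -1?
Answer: -21235/2 ≈ -10618.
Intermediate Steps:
J(N) = 28 + 4*N (J(N) = 4*(7 + N) = 28 + 4*N)
f(W) = 16 (f(W) = (5 - 1)² = 4² = 16)
K = ½ (K = 16/(28 + 4*1) = 16/(28 + 4) = 16/32 = 16*(1/32) = ½ ≈ 0.50000)
(K - 69)*155 = (½ - 69)*155 = -137/2*155 = -21235/2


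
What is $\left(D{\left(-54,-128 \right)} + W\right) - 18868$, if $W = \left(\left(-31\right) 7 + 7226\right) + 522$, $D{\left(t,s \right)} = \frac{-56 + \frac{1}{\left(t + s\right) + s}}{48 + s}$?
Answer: $- \frac{281140239}{24800} \approx -11336.0$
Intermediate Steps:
$D{\left(t,s \right)} = \frac{-56 + \frac{1}{t + 2 s}}{48 + s}$ ($D{\left(t,s \right)} = \frac{-56 + \frac{1}{\left(s + t\right) + s}}{48 + s} = \frac{-56 + \frac{1}{t + 2 s}}{48 + s}$)
$W = 7531$ ($W = \left(-217 + 7226\right) + 522 = 7009 + 522 = 7531$)
$\left(D{\left(-54,-128 \right)} + W\right) - 18868 = \left(\frac{1 - -14336 - -3024}{2 \left(-128\right)^{2} + 48 \left(-54\right) + 96 \left(-128\right) - -6912} + 7531\right) - 18868 = \left(\frac{1 + 14336 + 3024}{2 \cdot 16384 - 2592 - 12288 + 6912} + 7531\right) - 18868 = \left(\frac{1}{32768 - 2592 - 12288 + 6912} \cdot 17361 + 7531\right) - 18868 = \left(\frac{1}{24800} \cdot 17361 + 7531\right) - 18868 = \left(\frac{17361}{24800} + 7531\right) - 18868 = \frac{186786161}{24800} - 18868 = - \frac{281140239}{24800}$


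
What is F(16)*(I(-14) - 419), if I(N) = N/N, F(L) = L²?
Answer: -107008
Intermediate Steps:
I(N) = 1
F(16)*(I(-14) - 419) = 16²*(1 - 419) = 256*(-418) = -107008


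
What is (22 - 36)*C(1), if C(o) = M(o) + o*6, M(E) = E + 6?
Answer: -182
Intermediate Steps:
M(E) = 6 + E
C(o) = 6 + 7*o (C(o) = (6 + o) + o*6 = (6 + o) + 6*o = 6 + 7*o)
(22 - 36)*C(1) = (22 - 36)*(6 + 7*1) = -14*(6 + 7) = -14*13 = -182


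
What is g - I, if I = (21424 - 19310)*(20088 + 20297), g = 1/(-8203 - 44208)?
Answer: -4474530948791/52411 ≈ -8.5374e+7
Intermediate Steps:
g = -1/52411 (g = 1/(-52411) = -1/52411 ≈ -1.9080e-5)
I = 85373890 (I = 2114*40385 = 85373890)
g - I = -1/52411 - 1*85373890 = -1/52411 - 85373890 = -4474530948791/52411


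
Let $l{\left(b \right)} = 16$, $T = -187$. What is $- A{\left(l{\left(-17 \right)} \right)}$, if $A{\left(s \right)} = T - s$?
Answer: $203$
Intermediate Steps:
$A{\left(s \right)} = -187 - s$
$- A{\left(l{\left(-17 \right)} \right)} = - (-187 - 16) = \left(-1\right) \left(-203\right) = 203$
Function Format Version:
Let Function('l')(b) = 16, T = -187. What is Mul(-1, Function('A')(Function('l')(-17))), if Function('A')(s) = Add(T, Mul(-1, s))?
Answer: 203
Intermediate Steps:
Function('A')(s) = Add(-187, Mul(-1, s))
Mul(-1, Function('A')(Function('l')(-17))) = Mul(-1, Add(-187, Mul(-1, 16))) = Mul(-1, Add(-187, -16)) = Mul(-1, -203) = 203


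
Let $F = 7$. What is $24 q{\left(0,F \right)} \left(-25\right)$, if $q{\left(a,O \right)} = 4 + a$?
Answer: $-2400$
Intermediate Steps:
$24 q{\left(0,F \right)} \left(-25\right) = 24 \left(4 + 0\right) \left(-25\right) = 24 \cdot 4 \left(-25\right) = 96 \left(-25\right) = -2400$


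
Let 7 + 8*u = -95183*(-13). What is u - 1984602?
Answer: -3659861/2 ≈ -1.8299e+6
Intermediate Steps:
u = 309343/2 (u = -7/8 + (-95183*(-13))/8 = -7/8 + (⅛)*1237379 = -7/8 + 1237379/8 = 309343/2 ≈ 1.5467e+5)
u - 1984602 = 309343/2 - 1984602 = -3659861/2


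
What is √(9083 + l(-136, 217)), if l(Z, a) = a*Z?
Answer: I*√20429 ≈ 142.93*I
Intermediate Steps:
l(Z, a) = Z*a
√(9083 + l(-136, 217)) = √(9083 - 136*217) = √(9083 - 29512) = √(-20429) = I*√20429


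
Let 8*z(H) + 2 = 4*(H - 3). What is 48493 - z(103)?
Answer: 193773/4 ≈ 48443.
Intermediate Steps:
z(H) = -7/4 + H/2 (z(H) = -¼ + (4*(H - 3))/8 = -¼ + (4*(-3 + H))/8 = -¼ + (-12 + 4*H)/8 = -¼ + (-3/2 + H/2) = -7/4 + H/2)
48493 - z(103) = 48493 - (-7/4 + (½)*103) = 48493 - (-7/4 + 103/2) = 48493 - 1*199/4 = 48493 - 199/4 = 193773/4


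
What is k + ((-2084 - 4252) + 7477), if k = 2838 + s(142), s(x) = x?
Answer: 4121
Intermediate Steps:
k = 2980 (k = 2838 + 142 = 2980)
k + ((-2084 - 4252) + 7477) = 2980 + ((-2084 - 4252) + 7477) = 2980 + (-6336 + 7477) = 2980 + 1141 = 4121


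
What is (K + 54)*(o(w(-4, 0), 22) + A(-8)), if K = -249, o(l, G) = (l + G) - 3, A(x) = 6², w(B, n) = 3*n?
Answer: -10725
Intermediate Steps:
A(x) = 36
o(l, G) = -3 + G + l (o(l, G) = (G + l) - 3 = -3 + G + l)
(K + 54)*(o(w(-4, 0), 22) + A(-8)) = (-249 + 54)*((-3 + 22 + 3*0) + 36) = -195*((-3 + 22 + 0) + 36) = -195*(19 + 36) = -195*55 = -10725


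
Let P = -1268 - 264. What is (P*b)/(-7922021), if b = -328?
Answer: -502496/7922021 ≈ -0.063430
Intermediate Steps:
P = -1532
(P*b)/(-7922021) = -1532*(-328)/(-7922021) = 502496*(-1/7922021) = -502496/7922021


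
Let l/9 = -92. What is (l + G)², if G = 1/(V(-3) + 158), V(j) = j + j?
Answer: 15839481025/23104 ≈ 6.8557e+5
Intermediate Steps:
l = -828 (l = 9*(-92) = -828)
V(j) = 2*j
G = 1/152 (G = 1/(2*(-3) + 158) = 1/(-6 + 158) = 1/152 ≈ 0.0065789)
(l + G)² = (-828 + 1/152)² = (-125855/152)² = 15839481025/23104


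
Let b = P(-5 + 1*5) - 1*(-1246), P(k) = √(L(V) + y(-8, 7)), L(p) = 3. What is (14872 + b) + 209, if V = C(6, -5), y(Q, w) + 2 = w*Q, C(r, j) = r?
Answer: 16327 + I*√55 ≈ 16327.0 + 7.4162*I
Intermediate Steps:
y(Q, w) = -2 + Q*w (y(Q, w) = -2 + w*Q = -2 + Q*w)
V = 6
P(k) = I*√55 (P(k) = √(3 + (-2 - 8*7)) = √(3 + (-2 - 56)) = √(3 - 58) = √(-55) = I*√55)
b = 1246 + I*√55 (b = I*√55 - 1*(-1246) = I*√55 + 1246 = 1246 + I*√55 ≈ 1246.0 + 7.4162*I)
(14872 + b) + 209 = (14872 + (1246 + I*√55)) + 209 = (16118 + I*√55) + 209 = 16327 + I*√55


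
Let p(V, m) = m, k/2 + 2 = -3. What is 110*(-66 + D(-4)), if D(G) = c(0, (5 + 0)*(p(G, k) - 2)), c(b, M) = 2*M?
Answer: -20460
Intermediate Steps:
k = -10 (k = -4 + 2*(-3) = -4 - 6 = -10)
D(G) = -120 (D(G) = 2*((5 + 0)*(-10 - 2)) = 2*(5*(-12)) = 2*(-60) = -120)
110*(-66 + D(-4)) = 110*(-66 - 120) = 110*(-186) = -20460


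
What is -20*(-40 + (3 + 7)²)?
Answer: -1200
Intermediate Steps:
-20*(-40 + (3 + 7)²) = -20*(-40 + 10²) = -20*(-40 + 100) = -20*60 = -1200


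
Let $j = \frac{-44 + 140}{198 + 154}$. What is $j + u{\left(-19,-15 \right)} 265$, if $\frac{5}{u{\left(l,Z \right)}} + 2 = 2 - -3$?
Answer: $\frac{14584}{33} \approx 441.94$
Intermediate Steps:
$u{\left(l,Z \right)} = \frac{5}{3}$ ($u{\left(l,Z \right)} = \frac{5}{-2 + \left(2 - -3\right)} = \frac{5}{-2 + \left(2 + 3\right)} = \frac{5}{-2 + 5} = \frac{5}{3}$)
$j = \frac{3}{11}$ ($j = \frac{96}{352} = 96 \cdot \frac{1}{352} = \frac{3}{11} \approx 0.27273$)
$j + u{\left(-19,-15 \right)} 265 = \frac{3}{11} + \frac{5}{3} \cdot 265 = \frac{3}{11} + \frac{1325}{3} = \frac{14584}{33}$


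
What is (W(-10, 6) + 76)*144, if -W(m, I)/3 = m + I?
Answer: 12672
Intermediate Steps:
W(m, I) = -3*I - 3*m (W(m, I) = -3*(m + I) = -3*(I + m) = -3*I - 3*m)
(W(-10, 6) + 76)*144 = ((-3*6 - 3*(-10)) + 76)*144 = ((-18 + 30) + 76)*144 = (12 + 76)*144 = 88*144 = 12672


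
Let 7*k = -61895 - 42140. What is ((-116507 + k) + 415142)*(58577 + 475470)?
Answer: 1060836301270/7 ≈ 1.5155e+11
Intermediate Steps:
k = -104035/7 (k = (-61895 - 42140)/7 = (⅐)*(-104035) = -104035/7 ≈ -14862.)
((-116507 + k) + 415142)*(58577 + 475470) = ((-116507 - 104035/7) + 415142)*(58577 + 475470) = (-919584/7 + 415142)*534047 = (1986410/7)*534047 = 1060836301270/7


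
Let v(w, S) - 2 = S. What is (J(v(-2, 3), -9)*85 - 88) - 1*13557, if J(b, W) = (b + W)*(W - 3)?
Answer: -9565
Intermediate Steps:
v(w, S) = 2 + S
J(b, W) = (-3 + W)*(W + b) (J(b, W) = (W + b)*(-3 + W) = (-3 + W)*(W + b))
(J(v(-2, 3), -9)*85 - 88) - 1*13557 = (((-9)² - 3*(-9) - 3*(2 + 3) - 9*(2 + 3))*85 - 88) - 1*13557 = ((81 + 27 - 3*5 - 9*5)*85 - 88) - 13557 = ((81 + 27 - 15 - 45)*85 - 88) - 13557 = (48*85 - 88) - 13557 = (4080 - 88) - 13557 = 3992 - 13557 = -9565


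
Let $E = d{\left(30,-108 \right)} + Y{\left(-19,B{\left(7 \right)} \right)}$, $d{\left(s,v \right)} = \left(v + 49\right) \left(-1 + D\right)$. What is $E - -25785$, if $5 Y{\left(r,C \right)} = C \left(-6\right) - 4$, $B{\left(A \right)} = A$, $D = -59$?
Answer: $\frac{146579}{5} \approx 29316.0$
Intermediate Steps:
$Y{\left(r,C \right)} = - \frac{4}{5} - \frac{6 C}{5}$ ($Y{\left(r,C \right)} = \frac{C \left(-6\right) - 4}{5} = \frac{- 6 C - 4}{5} = \frac{-4 - 6 C}{5} = - \frac{4}{5} - \frac{6 C}{5}$)
$d{\left(s,v \right)} = -2940 - 60 v$ ($d{\left(s,v \right)} = \left(v + 49\right) \left(-1 - 59\right) = \left(49 + v\right) \left(-60\right) = -2940 - 60 v$)
$E = \frac{17654}{5}$ ($E = \left(-2940 - -6480\right) - \frac{46}{5} = \left(-2940 + 6480\right) - \frac{46}{5} = 3540 - \frac{46}{5} = \frac{17654}{5} \approx 3530.8$)
$E - -25785 = \frac{17654}{5} - -25785 = \frac{17654}{5} + 25785 = \frac{146579}{5}$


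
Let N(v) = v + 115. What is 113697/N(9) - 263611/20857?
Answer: 2338690565/2586268 ≈ 904.27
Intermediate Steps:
N(v) = 115 + v
113697/N(9) - 263611/20857 = 113697/(115 + 9) - 263611/20857 = 113697/124 - 263611*1/20857 = 113697*(1/124) - 263611/20857 = 113697/124 - 263611/20857 = 2338690565/2586268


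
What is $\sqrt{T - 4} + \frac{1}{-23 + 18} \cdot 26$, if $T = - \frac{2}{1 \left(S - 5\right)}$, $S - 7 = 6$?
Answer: $- \frac{26}{5} + \frac{i \sqrt{17}}{2} \approx -5.2 + 2.0616 i$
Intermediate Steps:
$S = 13$ ($S = 7 + 6 = 13$)
$T = - \frac{1}{4}$ ($T = - \frac{2}{1 \left(13 - 5\right)} = - \frac{2}{1 \cdot 8} = - \frac{2}{8} = \left(-2\right) \frac{1}{8} = - \frac{1}{4} \approx -0.25$)
$\sqrt{T - 4} + \frac{1}{-23 + 18} \cdot 26 = \sqrt{- \frac{1}{4} - 4} + \frac{1}{-23 + 18} \cdot 26 = \sqrt{- \frac{1}{4} - 4} + \frac{1}{-5} \cdot 26 = \sqrt{- \frac{1}{4} - 4} - \frac{26}{5} = \sqrt{- \frac{17}{4}} - \frac{26}{5} = \frac{i \sqrt{17}}{2} - \frac{26}{5} = - \frac{26}{5} + \frac{i \sqrt{17}}{2}$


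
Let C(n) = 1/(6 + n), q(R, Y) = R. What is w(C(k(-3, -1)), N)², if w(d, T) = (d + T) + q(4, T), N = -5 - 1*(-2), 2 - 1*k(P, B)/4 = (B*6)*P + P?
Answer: 2025/2116 ≈ 0.95699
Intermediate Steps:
k(P, B) = 8 - 4*P - 24*B*P (k(P, B) = 8 - 4*((B*6)*P + P) = 8 - 4*((6*B)*P + P) = 8 - 4*(6*B*P + P) = 8 - 4*(P + 6*B*P) = 8 + (-4*P - 24*B*P) = 8 - 4*P - 24*B*P)
N = -3 (N = -5 + 2 = -3)
w(d, T) = 4 + T + d (w(d, T) = (d + T) + 4 = (T + d) + 4 = 4 + T + d)
w(C(k(-3, -1)), N)² = (4 - 3 + 1/(6 + (8 - 4*(-3) - 24*(-1)*(-3))))² = (4 - 3 + 1/(6 + (8 + 12 - 72)))² = (4 - 3 + 1/(6 - 52))² = (4 - 3 + 1/(-46))² = (4 - 3 - 1/46)² = (45/46)² = 2025/2116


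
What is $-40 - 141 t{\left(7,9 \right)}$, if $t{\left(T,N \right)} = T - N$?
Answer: $242$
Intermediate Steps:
$-40 - 141 t{\left(7,9 \right)} = -40 - 141 \left(7 - 9\right) = -40 - -282 = -40 + 282 = 242$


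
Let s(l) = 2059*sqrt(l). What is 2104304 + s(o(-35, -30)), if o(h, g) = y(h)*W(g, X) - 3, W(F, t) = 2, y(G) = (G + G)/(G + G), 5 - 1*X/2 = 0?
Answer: 2104304 + 2059*I ≈ 2.1043e+6 + 2059.0*I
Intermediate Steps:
X = 10 (X = 10 - 2*0 = 10 + 0 = 10)
y(G) = 1 (y(G) = (2*G)/((2*G)) = (2*G)*(1/(2*G)) = 1)
o(h, g) = -1 (o(h, g) = 1*2 - 3 = 2 - 3 = -1)
2104304 + s(o(-35, -30)) = 2104304 + 2059*sqrt(-1) = 2104304 + 2059*I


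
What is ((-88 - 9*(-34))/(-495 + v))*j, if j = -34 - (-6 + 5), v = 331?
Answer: 3597/82 ≈ 43.866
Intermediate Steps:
j = -33 (j = -34 - 1*(-1) = -34 + 1 = -33)
((-88 - 9*(-34))/(-495 + v))*j = ((-88 - 9*(-34))/(-495 + 331))*(-33) = ((-88 + 306)/(-164))*(-33) = (218*(-1/164))*(-33) = -109/82*(-33) = 3597/82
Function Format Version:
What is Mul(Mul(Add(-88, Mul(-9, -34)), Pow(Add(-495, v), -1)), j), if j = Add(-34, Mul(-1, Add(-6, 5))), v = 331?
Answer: Rational(3597, 82) ≈ 43.866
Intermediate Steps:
j = -33 (j = Add(-34, Mul(-1, -1)) = Add(-34, 1) = -33)
Mul(Mul(Add(-88, Mul(-9, -34)), Pow(Add(-495, v), -1)), j) = Mul(Mul(Add(-88, Mul(-9, -34)), Pow(Add(-495, 331), -1)), -33) = Mul(Mul(Add(-88, 306), Pow(-164, -1)), -33) = Mul(Mul(218, Rational(-1, 164)), -33) = Mul(Rational(-109, 82), -33) = Rational(3597, 82)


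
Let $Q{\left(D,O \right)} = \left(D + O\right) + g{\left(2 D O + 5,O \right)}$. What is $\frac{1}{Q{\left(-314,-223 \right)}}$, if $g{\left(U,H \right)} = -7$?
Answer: $- \frac{1}{544} \approx -0.0018382$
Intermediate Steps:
$Q{\left(D,O \right)} = -7 + D + O$ ($Q{\left(D,O \right)} = \left(D + O\right) - 7 = -7 + D + O$)
$\frac{1}{Q{\left(-314,-223 \right)}} = \frac{1}{-7 - 314 - 223} = \frac{1}{-544} = - \frac{1}{544}$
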